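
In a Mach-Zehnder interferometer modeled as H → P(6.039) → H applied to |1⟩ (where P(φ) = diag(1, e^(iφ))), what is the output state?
(0.01483 + 0.1209i)|0⟩ + (0.9852 - 0.1209i)|1⟩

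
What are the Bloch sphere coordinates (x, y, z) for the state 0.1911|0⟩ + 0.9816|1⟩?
(0.3752, 0, -0.927)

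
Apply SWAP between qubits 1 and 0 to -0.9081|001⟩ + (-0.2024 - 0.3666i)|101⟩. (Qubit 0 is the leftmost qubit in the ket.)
-0.9081|001⟩ + (-0.2024 - 0.3666i)|011⟩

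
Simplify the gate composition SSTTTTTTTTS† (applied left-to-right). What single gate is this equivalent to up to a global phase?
S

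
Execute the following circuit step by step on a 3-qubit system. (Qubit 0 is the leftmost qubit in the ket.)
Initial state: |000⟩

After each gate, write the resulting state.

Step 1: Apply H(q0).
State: 1/√2|000⟩ + 1/√2|100⟩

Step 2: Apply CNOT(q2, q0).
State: 1/√2|000⟩ + 1/√2|100⟩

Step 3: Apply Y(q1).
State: (1/√2)i|010⟩ + (1/√2)i|110⟩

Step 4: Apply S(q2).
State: (1/√2)i|010⟩ + (1/√2)i|110⟩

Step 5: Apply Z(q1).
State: -(1/√2)i|010⟩ - (1/√2)i|110⟩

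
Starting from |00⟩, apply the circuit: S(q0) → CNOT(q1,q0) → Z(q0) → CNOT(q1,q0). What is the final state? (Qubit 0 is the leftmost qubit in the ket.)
|00⟩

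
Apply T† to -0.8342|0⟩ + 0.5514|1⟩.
-0.8342|0⟩ + (0.3899 - 0.3899i)|1⟩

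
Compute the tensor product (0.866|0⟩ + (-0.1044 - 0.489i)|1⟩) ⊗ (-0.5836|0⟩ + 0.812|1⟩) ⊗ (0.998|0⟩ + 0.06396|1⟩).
-0.5044|000⟩ - 0.03233|001⟩ + 0.7018|010⟩ + 0.04498|011⟩ + (0.06081 + 0.2848i)|100⟩ + (0.003897 + 0.01825i)|101⟩ + (-0.0846 - 0.3963i)|110⟩ + (-0.005422 - 0.0254i)|111⟩

amp(|b₁b₂…⟩) = product of the factor amplitudes for bits b₁, b₂, …; only kets whose every factor amplitude is nonzero survive.
|000⟩: (0.866)(-0.5836)(0.998) = -0.5044
|001⟩: (0.866)(-0.5836)(0.06396) = -0.03233
|010⟩: (0.866)(0.812)(0.998) = 0.7018
|011⟩: (0.866)(0.812)(0.06396) = 0.04498
|100⟩: (-0.1044 - 0.489i)(-0.5836)(0.998) = (0.06081 + 0.2848i)
|101⟩: (-0.1044 - 0.489i)(-0.5836)(0.06396) = (0.003897 + 0.01825i)
|110⟩: (-0.1044 - 0.489i)(0.812)(0.998) = (-0.0846 - 0.3963i)
|111⟩: (-0.1044 - 0.489i)(0.812)(0.06396) = (-0.005422 - 0.0254i)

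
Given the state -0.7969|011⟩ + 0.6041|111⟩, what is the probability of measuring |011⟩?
0.635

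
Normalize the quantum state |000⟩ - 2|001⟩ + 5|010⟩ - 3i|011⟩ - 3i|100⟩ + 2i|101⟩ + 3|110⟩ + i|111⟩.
0.127|000⟩ - 0.254|001⟩ + 0.635|010⟩ - 0.381i|011⟩ - 0.381i|100⟩ + 0.254i|101⟩ + 0.381|110⟩ + 0.127i|111⟩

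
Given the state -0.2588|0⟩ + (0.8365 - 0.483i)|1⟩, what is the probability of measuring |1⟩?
0.933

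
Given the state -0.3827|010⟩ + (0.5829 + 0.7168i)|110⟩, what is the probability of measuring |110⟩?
0.8536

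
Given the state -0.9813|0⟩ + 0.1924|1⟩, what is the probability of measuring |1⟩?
0.03702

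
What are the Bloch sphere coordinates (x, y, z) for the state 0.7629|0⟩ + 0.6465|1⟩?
(0.9864, 0, 0.1641)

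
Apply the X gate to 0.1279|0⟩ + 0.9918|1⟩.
0.9918|0⟩ + 0.1279|1⟩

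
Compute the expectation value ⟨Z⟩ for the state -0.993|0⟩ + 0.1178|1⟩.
0.9722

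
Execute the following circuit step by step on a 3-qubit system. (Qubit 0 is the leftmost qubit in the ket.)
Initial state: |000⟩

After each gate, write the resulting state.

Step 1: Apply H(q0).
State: 1/√2|000⟩ + 1/√2|100⟩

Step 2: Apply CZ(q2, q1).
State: 1/√2|000⟩ + 1/√2|100⟩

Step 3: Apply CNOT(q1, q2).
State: 1/√2|000⟩ + 1/√2|100⟩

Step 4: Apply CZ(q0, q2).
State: 1/√2|000⟩ + 1/√2|100⟩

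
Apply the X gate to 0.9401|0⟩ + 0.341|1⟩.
0.341|0⟩ + 0.9401|1⟩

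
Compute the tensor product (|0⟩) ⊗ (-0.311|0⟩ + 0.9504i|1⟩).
-0.311|00⟩ + 0.9504i|01⟩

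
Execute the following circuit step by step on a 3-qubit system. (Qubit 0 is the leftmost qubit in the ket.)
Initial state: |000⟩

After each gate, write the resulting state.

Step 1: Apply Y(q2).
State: i|001⟩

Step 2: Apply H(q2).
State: (1/√2)i|000⟩ - (1/√2)i|001⟩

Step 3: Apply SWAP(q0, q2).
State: (1/√2)i|000⟩ - (1/√2)i|100⟩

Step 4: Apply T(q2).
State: (1/√2)i|000⟩ - (1/√2)i|100⟩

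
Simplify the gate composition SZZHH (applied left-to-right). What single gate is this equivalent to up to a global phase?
S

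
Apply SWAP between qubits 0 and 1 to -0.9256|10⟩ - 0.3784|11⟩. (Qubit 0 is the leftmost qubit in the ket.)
-0.9256|01⟩ - 0.3784|11⟩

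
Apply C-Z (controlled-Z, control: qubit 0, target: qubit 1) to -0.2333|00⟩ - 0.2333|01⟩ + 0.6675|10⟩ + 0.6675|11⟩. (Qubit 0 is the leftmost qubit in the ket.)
-0.2333|00⟩ - 0.2333|01⟩ + 0.6675|10⟩ - 0.6675|11⟩

C-Z leaves the control-|0⟩ kets |00⟩, |01⟩ unchanged and applies Z to qubit 1 on the control-|1⟩ pair (|10⟩, |11⟩).
Z = [[1, 0], [0, -1]].
With a = amp(|10⟩) = 0.6675 and b = amp(|11⟩) = 0.6675:
new amp(|10⟩) = (1)·a = 0.6675
new amp(|11⟩) = (-1)·b = -0.6675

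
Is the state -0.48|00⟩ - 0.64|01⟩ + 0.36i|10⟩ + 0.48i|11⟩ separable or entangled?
Separable

Writing the state as a|00⟩ + b|01⟩ + c|10⟩ + d|11⟩, it is a product state iff ad − bc = 0.
Here (a, b, c, d) = (-0.48, -0.64, 0.36i, 0.48i): ad − bc = (-0.48)(0.48i) − (-0.64)(0.36i) = 0, so the state is separable.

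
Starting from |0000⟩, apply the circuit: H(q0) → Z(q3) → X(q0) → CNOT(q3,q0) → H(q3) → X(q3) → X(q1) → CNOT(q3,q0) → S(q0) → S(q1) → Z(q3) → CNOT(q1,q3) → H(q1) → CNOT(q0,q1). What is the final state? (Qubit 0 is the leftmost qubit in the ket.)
-(1/√8)i|0000⟩ + (1/√8)i|0001⟩ + (1/√8)i|0100⟩ - (1/√8)i|0101⟩ - 1/√8|1000⟩ + 1/√8|1001⟩ + 1/√8|1100⟩ - 1/√8|1101⟩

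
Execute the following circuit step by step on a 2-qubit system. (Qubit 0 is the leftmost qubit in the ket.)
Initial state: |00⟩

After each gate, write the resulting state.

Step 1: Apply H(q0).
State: 1/√2|00⟩ + 1/√2|10⟩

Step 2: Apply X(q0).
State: 1/√2|00⟩ + 1/√2|10⟩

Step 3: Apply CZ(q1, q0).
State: 1/√2|00⟩ + 1/√2|10⟩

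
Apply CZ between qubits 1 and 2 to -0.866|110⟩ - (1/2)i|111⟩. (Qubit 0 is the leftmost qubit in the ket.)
-0.866|110⟩ + (1/2)i|111⟩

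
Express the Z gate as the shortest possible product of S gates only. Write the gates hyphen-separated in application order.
S-S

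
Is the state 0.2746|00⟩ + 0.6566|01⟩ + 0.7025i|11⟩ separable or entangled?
Entangled

Writing the state as a|00⟩ + b|01⟩ + c|10⟩ + d|11⟩, it is a product state iff ad − bc = 0.
Here (a, b, c, d) = (0.2746, 0.6566, 0, 0.7025i): ad − bc = (0.2746)(0.7025i) − (0.6566)(0) = 0.1929i ≠ 0, so the state is entangled.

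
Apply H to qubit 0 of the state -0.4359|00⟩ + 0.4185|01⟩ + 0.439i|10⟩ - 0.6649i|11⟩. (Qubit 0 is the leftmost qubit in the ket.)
(-0.3082 + 0.3104i)|00⟩ + (0.2959 - 0.4702i)|01⟩ + (-0.3082 - 0.3104i)|10⟩ + (0.2959 + 0.4702i)|11⟩

H on qubit 0 mixes each pair of kets that differ only in qubit 0: amplitudes (a, b) of (|…0…⟩, |…1…⟩) become ((a + b)/√2, (a − b)/√2). Kets absent from the input have amplitude 0.
(|00⟩, |10⟩): (a, b) = (-0.4359, 0.439i) → ((-0.3082 + 0.3104i), (-0.3082 - 0.3104i))
(|01⟩, |11⟩): (a, b) = (0.4185, -0.6649i) → ((0.2959 - 0.4702i), (0.2959 + 0.4702i))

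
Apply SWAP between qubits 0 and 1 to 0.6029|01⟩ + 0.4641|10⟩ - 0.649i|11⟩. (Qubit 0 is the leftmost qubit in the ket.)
0.4641|01⟩ + 0.6029|10⟩ - 0.649i|11⟩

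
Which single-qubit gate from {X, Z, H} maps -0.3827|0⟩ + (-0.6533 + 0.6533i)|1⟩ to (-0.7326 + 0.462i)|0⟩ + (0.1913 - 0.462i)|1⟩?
H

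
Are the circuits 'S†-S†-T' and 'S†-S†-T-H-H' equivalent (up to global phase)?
Yes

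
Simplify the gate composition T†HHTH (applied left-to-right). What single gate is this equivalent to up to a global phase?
H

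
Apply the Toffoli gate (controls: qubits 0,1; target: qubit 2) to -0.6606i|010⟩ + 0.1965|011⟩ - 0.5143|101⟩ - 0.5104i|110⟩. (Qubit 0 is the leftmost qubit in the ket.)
-0.6606i|010⟩ + 0.1965|011⟩ - 0.5143|101⟩ - 0.5104i|111⟩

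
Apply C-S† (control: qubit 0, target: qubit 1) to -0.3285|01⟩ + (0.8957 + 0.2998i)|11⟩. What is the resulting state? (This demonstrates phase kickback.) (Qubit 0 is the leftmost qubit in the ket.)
-0.3285|01⟩ + (0.2998 - 0.8957i)|11⟩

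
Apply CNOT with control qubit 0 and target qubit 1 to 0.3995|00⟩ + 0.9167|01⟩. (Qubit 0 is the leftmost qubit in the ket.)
0.3995|00⟩ + 0.9167|01⟩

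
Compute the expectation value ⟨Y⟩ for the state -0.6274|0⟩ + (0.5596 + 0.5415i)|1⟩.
-0.6795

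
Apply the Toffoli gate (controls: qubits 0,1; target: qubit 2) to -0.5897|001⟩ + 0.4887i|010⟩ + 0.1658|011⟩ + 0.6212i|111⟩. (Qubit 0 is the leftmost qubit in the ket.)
-0.5897|001⟩ + 0.4887i|010⟩ + 0.1658|011⟩ + 0.6212i|110⟩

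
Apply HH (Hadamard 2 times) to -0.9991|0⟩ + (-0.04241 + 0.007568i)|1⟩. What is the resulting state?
-0.9991|0⟩ + (-0.04241 + 0.007568i)|1⟩

H² = I, so an even number of Hadamards cancels: H^2 = I and the state is unchanged.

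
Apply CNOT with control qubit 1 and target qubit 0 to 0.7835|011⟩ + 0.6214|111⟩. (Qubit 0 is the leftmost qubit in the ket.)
0.6214|011⟩ + 0.7835|111⟩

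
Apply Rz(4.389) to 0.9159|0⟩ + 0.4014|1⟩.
(-0.5349 - 0.7435i)|0⟩ + (-0.2344 + 0.3258i)|1⟩

Rz(4.389) = [[e^(−iθ/2), 0], [0, e^(iθ/2)]] with e^(±iθ/2) = cos(θ/2) ± i·sin(θ/2); θ = 4.389, cos(θ/2) ≈ -0.584046, sin(θ/2) ≈ 0.811721.
With a = amp(|0⟩) = 0.9159 and b = amp(|1⟩) = 0.4014:
new amp(|0⟩) = (-0.584046 - 0.811721i)·a = (-0.5349 - 0.7435i)
new amp(|1⟩) = (-0.584046 + 0.811721i)·b = (-0.2344 + 0.3258i)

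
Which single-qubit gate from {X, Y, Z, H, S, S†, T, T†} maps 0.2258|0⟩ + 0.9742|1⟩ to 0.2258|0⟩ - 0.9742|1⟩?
Z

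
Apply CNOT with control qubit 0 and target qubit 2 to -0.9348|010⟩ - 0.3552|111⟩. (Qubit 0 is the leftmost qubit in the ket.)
-0.9348|010⟩ - 0.3552|110⟩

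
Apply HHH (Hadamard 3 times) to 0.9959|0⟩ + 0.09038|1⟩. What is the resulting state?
0.7681|0⟩ + 0.6403|1⟩

H² = I, so H^3 = H: a single Hadamard. With (a, b) = (0.9959, 0.09038), H gives ((a + b)/√2, (a − b)/√2) = (0.7681, 0.6403).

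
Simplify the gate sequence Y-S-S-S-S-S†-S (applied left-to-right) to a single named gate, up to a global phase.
Y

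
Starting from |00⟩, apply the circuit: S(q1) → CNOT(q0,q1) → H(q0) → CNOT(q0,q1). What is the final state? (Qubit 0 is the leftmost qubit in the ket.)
1/√2|00⟩ + 1/√2|11⟩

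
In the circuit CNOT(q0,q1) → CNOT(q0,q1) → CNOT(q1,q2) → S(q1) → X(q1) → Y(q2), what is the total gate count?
6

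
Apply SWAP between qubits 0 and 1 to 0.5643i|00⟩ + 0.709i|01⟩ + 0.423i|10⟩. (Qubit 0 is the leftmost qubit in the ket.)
0.5643i|00⟩ + 0.423i|01⟩ + 0.709i|10⟩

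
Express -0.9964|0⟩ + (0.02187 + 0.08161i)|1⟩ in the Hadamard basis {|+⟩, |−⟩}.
(-0.6891 + 0.05771i)|+⟩ + (-0.72 - 0.05771i)|−⟩

With |ψ⟩ = α|0⟩ + β|1⟩, the Hadamard-basis coefficients are ⟨+|ψ⟩ = (α + β)/√2 and ⟨−|ψ⟩ = (α − β)/√2.
Here α = -0.9964, β = (0.02187 + 0.08161i): (α + β)/√2 = (-0.6891 + 0.05771i), (α − β)/√2 = (-0.72 - 0.05771i).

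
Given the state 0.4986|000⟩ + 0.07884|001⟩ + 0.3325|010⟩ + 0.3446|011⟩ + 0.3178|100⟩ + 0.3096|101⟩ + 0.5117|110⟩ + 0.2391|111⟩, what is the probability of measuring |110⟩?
0.2618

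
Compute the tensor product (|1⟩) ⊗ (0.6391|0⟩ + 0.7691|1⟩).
0.6391|10⟩ + 0.7691|11⟩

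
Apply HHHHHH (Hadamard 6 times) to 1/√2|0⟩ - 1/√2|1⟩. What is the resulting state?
1/√2|0⟩ - 1/√2|1⟩

H² = I, so an even number of Hadamards cancels: H^6 = I and the state is unchanged.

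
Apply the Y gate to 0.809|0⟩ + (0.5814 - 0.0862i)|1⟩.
(-0.0862 - 0.5814i)|0⟩ + 0.809i|1⟩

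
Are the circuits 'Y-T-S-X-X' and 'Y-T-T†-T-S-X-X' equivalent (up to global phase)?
Yes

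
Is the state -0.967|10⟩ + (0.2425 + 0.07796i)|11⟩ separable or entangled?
Separable

Writing the state as a|00⟩ + b|01⟩ + c|10⟩ + d|11⟩, it is a product state iff ad − bc = 0.
Here (a, b, c, d) = (0, 0, -0.967, (0.2425 + 0.07796i)): ad − bc = (0)(0.2425 + 0.07796i) − (0)(-0.967) = 0, so the state is separable.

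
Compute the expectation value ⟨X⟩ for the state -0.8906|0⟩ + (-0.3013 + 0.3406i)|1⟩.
0.5367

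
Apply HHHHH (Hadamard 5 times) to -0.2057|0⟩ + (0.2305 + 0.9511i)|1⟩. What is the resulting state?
(0.01754 + 0.6725i)|0⟩ + (-0.3084 - 0.6725i)|1⟩

H² = I, so H^5 = H: a single Hadamard. With (a, b) = (-0.2057, (0.2305 + 0.9511i)), H gives ((a + b)/√2, (a − b)/√2) = ((0.01754 + 0.6725i), (-0.3084 - 0.6725i)).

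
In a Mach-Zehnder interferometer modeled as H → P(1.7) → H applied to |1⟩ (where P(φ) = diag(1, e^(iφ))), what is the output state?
(0.5644 - 0.4958i)|0⟩ + (0.4356 + 0.4958i)|1⟩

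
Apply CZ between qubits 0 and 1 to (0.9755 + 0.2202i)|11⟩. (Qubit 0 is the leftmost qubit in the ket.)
(-0.9755 - 0.2202i)|11⟩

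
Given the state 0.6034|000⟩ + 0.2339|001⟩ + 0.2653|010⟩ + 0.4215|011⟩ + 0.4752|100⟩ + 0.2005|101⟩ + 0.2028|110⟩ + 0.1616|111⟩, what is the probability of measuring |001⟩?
0.05471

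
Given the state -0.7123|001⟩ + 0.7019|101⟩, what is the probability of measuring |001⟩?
0.5074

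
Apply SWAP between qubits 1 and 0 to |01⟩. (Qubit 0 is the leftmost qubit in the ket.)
|10⟩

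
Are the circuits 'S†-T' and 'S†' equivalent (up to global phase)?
No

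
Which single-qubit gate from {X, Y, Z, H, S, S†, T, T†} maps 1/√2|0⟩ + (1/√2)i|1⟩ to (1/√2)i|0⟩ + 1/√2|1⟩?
X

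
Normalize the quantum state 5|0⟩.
|0⟩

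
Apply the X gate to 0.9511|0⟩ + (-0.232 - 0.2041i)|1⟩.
(-0.232 - 0.2041i)|0⟩ + 0.9511|1⟩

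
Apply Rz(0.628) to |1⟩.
(0.9511 + 0.3089i)|1⟩

Rz(0.628) = [[e^(−iθ/2), 0], [0, e^(iθ/2)]] with e^(±iθ/2) = cos(θ/2) ± i·sin(θ/2); θ = 0.628, cos(θ/2) ≈ 0.951106, sin(θ/2) ≈ 0.308866.
With a = amp(|0⟩) = 0 and b = amp(|1⟩) = 1:
new amp(|0⟩) = (0.951106 - 0.308866i)·a = 0
new amp(|1⟩) = (0.951106 + 0.308866i)·b = (0.9511 + 0.3089i)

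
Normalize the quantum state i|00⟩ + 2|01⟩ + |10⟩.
(1/√6)i|00⟩ + 0.8165|01⟩ + 1/√6|10⟩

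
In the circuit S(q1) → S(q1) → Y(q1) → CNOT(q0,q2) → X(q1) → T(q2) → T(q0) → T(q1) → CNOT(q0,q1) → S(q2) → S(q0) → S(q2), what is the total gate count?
12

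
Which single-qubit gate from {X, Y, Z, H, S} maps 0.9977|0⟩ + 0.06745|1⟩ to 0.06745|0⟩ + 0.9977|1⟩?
X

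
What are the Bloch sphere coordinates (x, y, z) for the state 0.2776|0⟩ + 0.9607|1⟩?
(0.5334, 0, -0.8459)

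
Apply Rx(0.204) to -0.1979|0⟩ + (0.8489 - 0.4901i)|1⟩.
(-0.2468 - 0.08644i)|0⟩ + (0.8445 - 0.4674i)|1⟩

Rx(0.204) = [[cos(θ/2), −i·sin(θ/2)], [−i·sin(θ/2), cos(θ/2)]]; θ = 0.204, cos(θ/2) ≈ 0.994803, sin(θ/2) ≈ 0.101823.
With a = amp(|0⟩) = -0.1979 and b = amp(|1⟩) = (0.8489 - 0.4901i):
new amp(|0⟩) = (0.994803)·a + (-0.101823i)·b = (-0.2468 - 0.08644i)
new amp(|1⟩) = (-0.101823i)·a + (0.994803)·b = (0.8445 - 0.4674i)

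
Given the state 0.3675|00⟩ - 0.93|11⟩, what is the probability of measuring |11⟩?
0.8649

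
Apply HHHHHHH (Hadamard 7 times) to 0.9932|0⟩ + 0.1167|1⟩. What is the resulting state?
0.7848|0⟩ + 0.6198|1⟩

H² = I, so H^7 = H: a single Hadamard. With (a, b) = (0.9932, 0.1167), H gives ((a + b)/√2, (a − b)/√2) = (0.7848, 0.6198).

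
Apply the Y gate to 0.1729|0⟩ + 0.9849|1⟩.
-0.9849i|0⟩ + 0.1729i|1⟩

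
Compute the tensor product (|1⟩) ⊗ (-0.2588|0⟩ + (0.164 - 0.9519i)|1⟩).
-0.2588|10⟩ + (0.164 - 0.9519i)|11⟩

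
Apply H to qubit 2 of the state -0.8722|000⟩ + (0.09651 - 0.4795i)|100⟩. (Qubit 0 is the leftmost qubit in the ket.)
-0.6167|000⟩ - 0.6167|001⟩ + (0.06824 - 0.3391i)|100⟩ + (0.06824 - 0.3391i)|101⟩

H on qubit 2 mixes each pair of kets that differ only in qubit 2: amplitudes (a, b) of (|…0…⟩, |…1…⟩) become ((a + b)/√2, (a − b)/√2). Kets absent from the input have amplitude 0.
(|000⟩, |001⟩): (a, b) = (-0.8722, 0) → (-0.6167, -0.6167)
(|100⟩, |101⟩): (a, b) = ((0.09651 - 0.4795i), 0) → ((0.06824 - 0.3391i), (0.06824 - 0.3391i))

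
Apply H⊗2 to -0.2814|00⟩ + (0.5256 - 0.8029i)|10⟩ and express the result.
(0.1221 - 0.4015i)|00⟩ + (0.1221 - 0.4015i)|01⟩ + (-0.4035 + 0.4015i)|10⟩ + (-0.4035 + 0.4015i)|11⟩

H⊗2 gives amp(|y⟩) = (1/2) Σ_x (−1)^(x·y) amp(|x⟩), where x·y is the number of positions in which both x and y have a 1.
|00⟩: (-0.2814 + (0.5256 - 0.8029i))/2 = (0.1221 - 0.4015i)
|01⟩: (-0.2814 + (0.5256 - 0.8029i))/2 = (0.1221 - 0.4015i)
|10⟩: (-0.2814 - (0.5256 - 0.8029i))/2 = (-0.4035 + 0.4015i)
|11⟩: (-0.2814 - (0.5256 - 0.8029i))/2 = (-0.4035 + 0.4015i)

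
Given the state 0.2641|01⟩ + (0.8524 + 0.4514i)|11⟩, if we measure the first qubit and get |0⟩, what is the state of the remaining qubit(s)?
|1⟩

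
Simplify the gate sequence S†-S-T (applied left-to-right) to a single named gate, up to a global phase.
T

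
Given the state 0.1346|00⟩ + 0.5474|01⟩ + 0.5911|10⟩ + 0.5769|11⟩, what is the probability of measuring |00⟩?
0.01812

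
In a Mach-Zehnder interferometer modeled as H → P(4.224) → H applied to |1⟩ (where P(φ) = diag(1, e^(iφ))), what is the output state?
(0.7346 + 0.4415i)|0⟩ + (0.2654 - 0.4415i)|1⟩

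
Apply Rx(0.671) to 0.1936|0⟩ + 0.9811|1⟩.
(0.1828 - 0.323i)|0⟩ + (0.9264 - 0.06374i)|1⟩

Rx(0.671) = [[cos(θ/2), −i·sin(θ/2)], [−i·sin(θ/2), cos(θ/2)]]; θ = 0.671, cos(θ/2) ≈ 0.944246, sin(θ/2) ≈ 0.329241.
With a = amp(|0⟩) = 0.1936 and b = amp(|1⟩) = 0.9811:
new amp(|0⟩) = (0.944246)·a + (-0.329241i)·b = (0.1828 - 0.323i)
new amp(|1⟩) = (-0.329241i)·a + (0.944246)·b = (0.9264 - 0.06374i)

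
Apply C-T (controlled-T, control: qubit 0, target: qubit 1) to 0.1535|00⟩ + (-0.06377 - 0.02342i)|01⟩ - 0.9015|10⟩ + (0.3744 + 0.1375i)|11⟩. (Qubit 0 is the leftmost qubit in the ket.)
0.1535|00⟩ + (-0.06377 - 0.02342i)|01⟩ - 0.9015|10⟩ + (0.1675 + 0.362i)|11⟩

C-T leaves the control-|0⟩ kets |00⟩, |01⟩ unchanged and applies T to qubit 1 on the control-|1⟩ pair (|10⟩, |11⟩).
T = [[1, 0], [0, (1/√2 + (1/√2)i)]].
With a = amp(|10⟩) = -0.9015 and b = amp(|11⟩) = (0.3744 + 0.1375i):
new amp(|10⟩) = (1)·a = -0.9015
new amp(|11⟩) = (1/√2 + (1/√2)i)·b = (0.1675 + 0.362i)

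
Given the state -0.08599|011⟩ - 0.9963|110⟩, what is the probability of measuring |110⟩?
0.9926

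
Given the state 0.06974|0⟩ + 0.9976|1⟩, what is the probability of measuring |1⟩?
0.9952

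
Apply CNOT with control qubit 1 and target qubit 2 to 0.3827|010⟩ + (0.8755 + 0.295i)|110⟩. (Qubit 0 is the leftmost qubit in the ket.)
0.3827|011⟩ + (0.8755 + 0.295i)|111⟩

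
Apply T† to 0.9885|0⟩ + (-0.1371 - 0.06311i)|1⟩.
0.9885|0⟩ + (-0.1416 + 0.05232i)|1⟩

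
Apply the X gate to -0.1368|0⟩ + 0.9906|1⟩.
0.9906|0⟩ - 0.1368|1⟩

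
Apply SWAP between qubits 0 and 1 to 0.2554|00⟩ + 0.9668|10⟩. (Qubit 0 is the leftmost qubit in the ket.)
0.2554|00⟩ + 0.9668|01⟩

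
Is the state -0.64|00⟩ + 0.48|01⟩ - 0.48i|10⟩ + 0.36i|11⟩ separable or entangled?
Separable

Writing the state as a|00⟩ + b|01⟩ + c|10⟩ + d|11⟩, it is a product state iff ad − bc = 0.
Here (a, b, c, d) = (-0.64, 0.48, -0.48i, 0.36i): ad − bc = (-0.64)(0.36i) − (0.48)(-0.48i) = 0, so the state is separable.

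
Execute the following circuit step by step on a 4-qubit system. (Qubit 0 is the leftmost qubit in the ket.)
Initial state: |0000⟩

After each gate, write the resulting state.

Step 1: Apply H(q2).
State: 1/√2|0000⟩ + 1/√2|0010⟩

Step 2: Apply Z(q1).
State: 1/√2|0000⟩ + 1/√2|0010⟩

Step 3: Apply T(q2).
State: 1/√2|0000⟩ + (1/2 + (1/2)i)|0010⟩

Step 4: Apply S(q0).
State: 1/√2|0000⟩ + (1/2 + (1/2)i)|0010⟩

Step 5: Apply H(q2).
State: (0.8536 + (1/√8)i)|0000⟩ + (0.1464 - (1/√8)i)|0010⟩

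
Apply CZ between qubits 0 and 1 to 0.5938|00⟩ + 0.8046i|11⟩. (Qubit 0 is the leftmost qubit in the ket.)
0.5938|00⟩ - 0.8046i|11⟩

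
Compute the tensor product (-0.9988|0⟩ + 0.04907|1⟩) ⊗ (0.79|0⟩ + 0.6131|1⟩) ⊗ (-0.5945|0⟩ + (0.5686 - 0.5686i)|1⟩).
0.4691|000⟩ + (-0.4487 + 0.4487i)|001⟩ + 0.3641|010⟩ + (-0.3482 + 0.3482i)|011⟩ - 0.02305|100⟩ + (0.02204 - 0.02204i)|101⟩ - 0.01789|110⟩ + (0.01711 - 0.01711i)|111⟩

amp(|b₁b₂…⟩) = product of the factor amplitudes for bits b₁, b₂, …; only kets whose every factor amplitude is nonzero survive.
|000⟩: (-0.9988)(0.79)(-0.5945) = 0.4691
|001⟩: (-0.9988)(0.79)(0.5686 - 0.5686i) = (-0.4487 + 0.4487i)
|010⟩: (-0.9988)(0.6131)(-0.5945) = 0.3641
|011⟩: (-0.9988)(0.6131)(0.5686 - 0.5686i) = (-0.3482 + 0.3482i)
|100⟩: (0.04907)(0.79)(-0.5945) = -0.02305
|101⟩: (0.04907)(0.79)(0.5686 - 0.5686i) = (0.02204 - 0.02204i)
|110⟩: (0.04907)(0.6131)(-0.5945) = -0.01789
|111⟩: (0.04907)(0.6131)(0.5686 - 0.5686i) = (0.01711 - 0.01711i)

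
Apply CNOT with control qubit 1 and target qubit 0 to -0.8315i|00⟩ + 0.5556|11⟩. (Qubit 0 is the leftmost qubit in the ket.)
-0.8315i|00⟩ + 0.5556|01⟩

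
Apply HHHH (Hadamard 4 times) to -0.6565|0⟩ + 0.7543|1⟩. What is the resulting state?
-0.6565|0⟩ + 0.7543|1⟩

H² = I, so an even number of Hadamards cancels: H^4 = I and the state is unchanged.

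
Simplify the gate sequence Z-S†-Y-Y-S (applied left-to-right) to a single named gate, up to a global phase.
Z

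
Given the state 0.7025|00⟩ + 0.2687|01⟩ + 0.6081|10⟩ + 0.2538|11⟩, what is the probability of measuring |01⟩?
0.0722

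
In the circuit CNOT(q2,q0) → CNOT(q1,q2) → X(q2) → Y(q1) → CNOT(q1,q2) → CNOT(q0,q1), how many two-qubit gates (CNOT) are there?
4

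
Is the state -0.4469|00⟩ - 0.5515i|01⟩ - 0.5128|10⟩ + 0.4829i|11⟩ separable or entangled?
Entangled

Writing the state as a|00⟩ + b|01⟩ + c|10⟩ + d|11⟩, it is a product state iff ad − bc = 0.
Here (a, b, c, d) = (-0.4469, -0.5515i, -0.5128, 0.4829i): ad − bc = (-0.4469)(0.4829i) − (-0.5515i)(-0.5128) = -0.4986i ≠ 0, so the state is entangled.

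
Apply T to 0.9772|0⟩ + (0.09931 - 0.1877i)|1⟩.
0.9772|0⟩ + (0.2029 - 0.0625i)|1⟩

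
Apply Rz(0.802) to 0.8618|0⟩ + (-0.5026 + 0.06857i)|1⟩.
(0.7934 - 0.3364i)|0⟩ + (-0.4895 - 0.1331i)|1⟩

Rz(0.802) = [[e^(−iθ/2), 0], [0, e^(iθ/2)]] with e^(±iθ/2) = cos(θ/2) ± i·sin(θ/2); θ = 0.802, cos(θ/2) ≈ 0.920671, sin(θ/2) ≈ 0.390339.
With a = amp(|0⟩) = 0.8618 and b = amp(|1⟩) = (-0.5026 + 0.06857i):
new amp(|0⟩) = (0.920671 - 0.390339i)·a = (0.7934 - 0.3364i)
new amp(|1⟩) = (0.920671 + 0.390339i)·b = (-0.4895 - 0.1331i)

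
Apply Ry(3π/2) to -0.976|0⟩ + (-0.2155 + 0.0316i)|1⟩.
(0.8425 - 0.02234i)|0⟩ + (-0.5378 - 0.02234i)|1⟩

Ry(3π/2) = [[cos(θ/2), −sin(θ/2)], [sin(θ/2), cos(θ/2)]]; θ = 3π/2, cos(θ/2) ≈ -0.707107, sin(θ/2) ≈ 0.707107.
With a = amp(|0⟩) = -0.976 and b = amp(|1⟩) = (-0.2155 + 0.0316i):
new amp(|0⟩) = (-0.707107)·a + (-0.707107)·b = (0.8425 - 0.02234i)
new amp(|1⟩) = (0.707107)·a + (-0.707107)·b = (-0.5378 - 0.02234i)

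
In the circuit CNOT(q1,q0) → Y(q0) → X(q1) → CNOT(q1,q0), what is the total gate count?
4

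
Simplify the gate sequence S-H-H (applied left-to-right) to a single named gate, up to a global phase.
S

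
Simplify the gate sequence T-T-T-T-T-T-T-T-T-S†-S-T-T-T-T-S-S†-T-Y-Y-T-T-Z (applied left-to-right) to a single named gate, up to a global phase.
Z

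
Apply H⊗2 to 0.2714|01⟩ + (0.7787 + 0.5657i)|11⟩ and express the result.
(0.5251 + 0.2829i)|00⟩ + (-0.5251 - 0.2829i)|01⟩ + (-0.2537 - 0.2829i)|10⟩ + (0.2537 + 0.2829i)|11⟩

H⊗2 gives amp(|y⟩) = (1/2) Σ_x (−1)^(x·y) amp(|x⟩), where x·y is the number of positions in which both x and y have a 1.
|00⟩: (0.2714 + (0.7787 + 0.5657i))/2 = (0.5251 + 0.2829i)
|01⟩: (-0.2714 - (0.7787 + 0.5657i))/2 = (-0.5251 - 0.2829i)
|10⟩: (0.2714 - (0.7787 + 0.5657i))/2 = (-0.2537 - 0.2829i)
|11⟩: (-0.2714 + (0.7787 + 0.5657i))/2 = (0.2537 + 0.2829i)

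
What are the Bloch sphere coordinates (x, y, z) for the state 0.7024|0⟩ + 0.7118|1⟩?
(0.9999, 0, -0.01329)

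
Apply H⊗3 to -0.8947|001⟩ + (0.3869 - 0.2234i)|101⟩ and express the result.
(-0.1795 - 0.07898i)|000⟩ + (0.1795 + 0.07898i)|001⟩ + (-0.1795 - 0.07898i)|010⟩ + (0.1795 + 0.07898i)|011⟩ + (-0.4531 + 0.07898i)|100⟩ + (0.4531 - 0.07898i)|101⟩ + (-0.4531 + 0.07898i)|110⟩ + (0.4531 - 0.07898i)|111⟩

H⊗3 gives amp(|y⟩) = (1/2√2) Σ_x (−1)^(x·y) amp(|x⟩), where x·y is the number of positions in which both x and y have a 1.
|000⟩: (-0.8947 + (0.3869 - 0.2234i))/(2√2) = (-0.1795 - 0.07898i)
|001⟩: (0.8947 - (0.3869 - 0.2234i))/(2√2) = (0.1795 + 0.07898i)
|010⟩: (-0.8947 + (0.3869 - 0.2234i))/(2√2) = (-0.1795 - 0.07898i)
|011⟩: (0.8947 - (0.3869 - 0.2234i))/(2√2) = (0.1795 + 0.07898i)
|100⟩: (-0.8947 - (0.3869 - 0.2234i))/(2√2) = (-0.4531 + 0.07898i)
|101⟩: (0.8947 + (0.3869 - 0.2234i))/(2√2) = (0.4531 - 0.07898i)
|110⟩: (-0.8947 - (0.3869 - 0.2234i))/(2√2) = (-0.4531 + 0.07898i)
|111⟩: (0.8947 + (0.3869 - 0.2234i))/(2√2) = (0.4531 - 0.07898i)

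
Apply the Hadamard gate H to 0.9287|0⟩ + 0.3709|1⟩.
0.919|0⟩ + 0.3944|1⟩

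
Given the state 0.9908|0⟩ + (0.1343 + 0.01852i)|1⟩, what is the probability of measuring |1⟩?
0.01838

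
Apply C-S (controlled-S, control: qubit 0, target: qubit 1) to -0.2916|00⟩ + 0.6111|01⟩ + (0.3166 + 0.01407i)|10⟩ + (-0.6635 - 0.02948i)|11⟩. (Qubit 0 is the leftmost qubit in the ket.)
-0.2916|00⟩ + 0.6111|01⟩ + (0.3166 + 0.01407i)|10⟩ + (0.02948 - 0.6635i)|11⟩

C-S leaves the control-|0⟩ kets |00⟩, |01⟩ unchanged and applies S to qubit 1 on the control-|1⟩ pair (|10⟩, |11⟩).
S = [[1, 0], [0, i]].
With a = amp(|10⟩) = (0.3166 + 0.01407i) and b = amp(|11⟩) = (-0.6635 - 0.02948i):
new amp(|10⟩) = (1)·a = (0.3166 + 0.01407i)
new amp(|11⟩) = (i)·b = (0.02948 - 0.6635i)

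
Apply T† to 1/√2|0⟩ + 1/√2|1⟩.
1/√2|0⟩ + (1/2 - (1/2)i)|1⟩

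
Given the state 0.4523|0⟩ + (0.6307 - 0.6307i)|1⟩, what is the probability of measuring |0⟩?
0.2046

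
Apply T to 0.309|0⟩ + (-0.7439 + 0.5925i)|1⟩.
0.309|0⟩ + (-0.945 - 0.1071i)|1⟩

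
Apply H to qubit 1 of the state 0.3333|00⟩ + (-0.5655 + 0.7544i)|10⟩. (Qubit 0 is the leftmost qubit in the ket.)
0.2357|00⟩ + 0.2357|01⟩ + (-0.3999 + 0.5334i)|10⟩ + (-0.3999 + 0.5334i)|11⟩

H on qubit 1 mixes each pair of kets that differ only in qubit 1: amplitudes (a, b) of (|…0…⟩, |…1…⟩) become ((a + b)/√2, (a − b)/√2). Kets absent from the input have amplitude 0.
(|00⟩, |01⟩): (a, b) = (0.3333, 0) → (0.2357, 0.2357)
(|10⟩, |11⟩): (a, b) = ((-0.5655 + 0.7544i), 0) → ((-0.3999 + 0.5334i), (-0.3999 + 0.5334i))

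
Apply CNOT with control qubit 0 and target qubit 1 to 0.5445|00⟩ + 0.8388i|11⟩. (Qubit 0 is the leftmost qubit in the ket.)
0.5445|00⟩ + 0.8388i|10⟩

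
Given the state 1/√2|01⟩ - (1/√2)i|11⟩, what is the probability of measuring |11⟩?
1/2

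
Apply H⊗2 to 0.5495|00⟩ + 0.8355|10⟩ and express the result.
0.6925|00⟩ + 0.6925|01⟩ - 0.143|10⟩ - 0.143|11⟩

H⊗2 gives amp(|y⟩) = (1/2) Σ_x (−1)^(x·y) amp(|x⟩), where x·y is the number of positions in which both x and y have a 1.
|00⟩: (0.5495 + 0.8355)/2 = 0.6925
|01⟩: (0.5495 + 0.8355)/2 = 0.6925
|10⟩: (0.5495 - 0.8355)/2 = -0.143
|11⟩: (0.5495 - 0.8355)/2 = -0.143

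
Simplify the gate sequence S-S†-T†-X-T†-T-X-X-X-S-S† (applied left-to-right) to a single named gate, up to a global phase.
T†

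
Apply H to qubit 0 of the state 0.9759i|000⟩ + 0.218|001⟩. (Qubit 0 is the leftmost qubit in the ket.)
0.6901i|000⟩ + 0.1541|001⟩ + 0.6901i|100⟩ + 0.1541|101⟩

H on qubit 0 mixes each pair of kets that differ only in qubit 0: amplitudes (a, b) of (|…0…⟩, |…1…⟩) become ((a + b)/√2, (a − b)/√2). Kets absent from the input have amplitude 0.
(|000⟩, |100⟩): (a, b) = (0.9759i, 0) → (0.6901i, 0.6901i)
(|001⟩, |101⟩): (a, b) = (0.218, 0) → (0.1541, 0.1541)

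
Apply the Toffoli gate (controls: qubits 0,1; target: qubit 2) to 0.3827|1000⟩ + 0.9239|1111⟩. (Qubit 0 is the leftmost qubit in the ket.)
0.3827|1000⟩ + 0.9239|1101⟩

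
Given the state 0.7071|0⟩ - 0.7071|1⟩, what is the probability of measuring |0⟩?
0.5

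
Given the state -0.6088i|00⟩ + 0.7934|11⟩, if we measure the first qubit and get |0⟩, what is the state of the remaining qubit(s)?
-i|0⟩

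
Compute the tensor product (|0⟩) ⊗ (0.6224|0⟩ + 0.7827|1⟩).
0.6224|00⟩ + 0.7827|01⟩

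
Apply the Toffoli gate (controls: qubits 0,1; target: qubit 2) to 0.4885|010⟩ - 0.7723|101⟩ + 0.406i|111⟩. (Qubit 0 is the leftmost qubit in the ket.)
0.4885|010⟩ - 0.7723|101⟩ + 0.406i|110⟩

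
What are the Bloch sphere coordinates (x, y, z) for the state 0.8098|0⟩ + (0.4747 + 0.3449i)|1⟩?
(0.7688, 0.5586, 0.3115)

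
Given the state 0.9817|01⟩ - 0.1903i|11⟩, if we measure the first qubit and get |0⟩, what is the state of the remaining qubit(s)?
|1⟩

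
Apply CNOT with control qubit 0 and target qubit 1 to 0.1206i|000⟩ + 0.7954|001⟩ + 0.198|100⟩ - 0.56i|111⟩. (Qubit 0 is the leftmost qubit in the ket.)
0.1206i|000⟩ + 0.7954|001⟩ - 0.56i|101⟩ + 0.198|110⟩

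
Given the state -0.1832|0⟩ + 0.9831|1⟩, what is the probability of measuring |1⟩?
0.9665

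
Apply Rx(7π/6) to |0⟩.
-0.2588|0⟩ - 0.9659i|1⟩

Rx(7π/6) = [[cos(θ/2), −i·sin(θ/2)], [−i·sin(θ/2), cos(θ/2)]]; θ = 7π/6, cos(θ/2) ≈ -0.258819, sin(θ/2) ≈ 0.965926.
With a = amp(|0⟩) = 1 and b = amp(|1⟩) = 0:
new amp(|0⟩) = (-0.258819)·a + (-0.965926i)·b = -0.2588
new amp(|1⟩) = (-0.965926i)·a + (-0.258819)·b = -0.9659i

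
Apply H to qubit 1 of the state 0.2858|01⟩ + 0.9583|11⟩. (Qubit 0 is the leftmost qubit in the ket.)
0.2021|00⟩ - 0.2021|01⟩ + 0.6776|10⟩ - 0.6776|11⟩

H on qubit 1 mixes each pair of kets that differ only in qubit 1: amplitudes (a, b) of (|…0…⟩, |…1…⟩) become ((a + b)/√2, (a − b)/√2). Kets absent from the input have amplitude 0.
(|00⟩, |01⟩): (a, b) = (0, 0.2858) → (0.2021, -0.2021)
(|10⟩, |11⟩): (a, b) = (0, 0.9583) → (0.6776, -0.6776)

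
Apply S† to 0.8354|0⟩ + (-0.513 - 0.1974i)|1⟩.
0.8354|0⟩ + (-0.1974 + 0.513i)|1⟩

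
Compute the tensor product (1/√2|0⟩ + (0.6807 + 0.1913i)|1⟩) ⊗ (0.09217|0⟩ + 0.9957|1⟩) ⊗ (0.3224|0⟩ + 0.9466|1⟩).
0.02101|000⟩ + 0.06169|001⟩ + 0.227|010⟩ + 0.6665|011⟩ + (0.02023 + 0.005685i)|100⟩ + (0.05939 + 0.01669i)|101⟩ + (0.2185 + 0.06141i)|110⟩ + (0.6416 + 0.1803i)|111⟩

amp(|b₁b₂…⟩) = product of the factor amplitudes for bits b₁, b₂, …; only kets whose every factor amplitude is nonzero survive.
|000⟩: (1/√2)(0.09217)(0.3224) = 0.02101
|001⟩: (1/√2)(0.09217)(0.9466) = 0.06169
|010⟩: (1/√2)(0.9957)(0.3224) = 0.227
|011⟩: (1/√2)(0.9957)(0.9466) = 0.6665
|100⟩: (0.6807 + 0.1913i)(0.09217)(0.3224) = (0.02023 + 0.005685i)
|101⟩: (0.6807 + 0.1913i)(0.09217)(0.9466) = (0.05939 + 0.01669i)
|110⟩: (0.6807 + 0.1913i)(0.9957)(0.3224) = (0.2185 + 0.06141i)
|111⟩: (0.6807 + 0.1913i)(0.9957)(0.9466) = (0.6416 + 0.1803i)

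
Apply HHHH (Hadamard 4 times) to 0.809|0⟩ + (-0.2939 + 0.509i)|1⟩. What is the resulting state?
0.809|0⟩ + (-0.2939 + 0.509i)|1⟩

H² = I, so an even number of Hadamards cancels: H^4 = I and the state is unchanged.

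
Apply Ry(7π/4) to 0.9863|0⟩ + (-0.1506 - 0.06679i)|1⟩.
(-0.8536 + 0.02556i)|0⟩ + (0.5166 + 0.06171i)|1⟩

Ry(7π/4) = [[cos(θ/2), −sin(θ/2)], [sin(θ/2), cos(θ/2)]]; θ = 7π/4, cos(θ/2) ≈ -0.92388, sin(θ/2) ≈ 0.382683.
With a = amp(|0⟩) = 0.9863 and b = amp(|1⟩) = (-0.1506 - 0.06679i):
new amp(|0⟩) = (-0.92388)·a + (-0.382683)·b = (-0.8536 + 0.02556i)
new amp(|1⟩) = (0.382683)·a + (-0.92388)·b = (0.5166 + 0.06171i)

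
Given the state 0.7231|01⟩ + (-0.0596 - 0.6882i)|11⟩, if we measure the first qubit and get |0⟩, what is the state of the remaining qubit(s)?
|1⟩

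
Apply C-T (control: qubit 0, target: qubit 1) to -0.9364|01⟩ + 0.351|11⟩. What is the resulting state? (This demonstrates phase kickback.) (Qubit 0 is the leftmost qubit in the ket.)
-0.9364|01⟩ + (0.2482 + 0.2482i)|11⟩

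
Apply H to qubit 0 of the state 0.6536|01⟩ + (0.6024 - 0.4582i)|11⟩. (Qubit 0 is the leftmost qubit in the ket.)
(0.8881 - 0.324i)|01⟩ + (0.0362 + 0.324i)|11⟩

H on qubit 0 mixes each pair of kets that differ only in qubit 0: amplitudes (a, b) of (|…0…⟩, |…1…⟩) become ((a + b)/√2, (a − b)/√2). Kets absent from the input have amplitude 0.
(|01⟩, |11⟩): (a, b) = (0.6536, (0.6024 - 0.4582i)) → ((0.8881 - 0.324i), (0.0362 + 0.324i))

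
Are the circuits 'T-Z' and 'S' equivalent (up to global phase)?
No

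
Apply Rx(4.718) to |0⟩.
-0.7091|0⟩ - 0.7051i|1⟩

Rx(4.718) = [[cos(θ/2), −i·sin(θ/2)], [−i·sin(θ/2), cos(θ/2)]]; θ = 4.718, cos(θ/2) ≈ -0.709088, sin(θ/2) ≈ 0.70512.
With a = amp(|0⟩) = 1 and b = amp(|1⟩) = 0:
new amp(|0⟩) = (-0.709088)·a + (-0.70512i)·b = -0.7091
new amp(|1⟩) = (-0.70512i)·a + (-0.709088)·b = -0.7051i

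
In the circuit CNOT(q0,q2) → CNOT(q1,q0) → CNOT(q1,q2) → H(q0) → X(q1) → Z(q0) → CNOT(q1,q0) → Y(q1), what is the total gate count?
8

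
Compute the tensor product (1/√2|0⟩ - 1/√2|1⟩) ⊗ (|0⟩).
1/√2|00⟩ - 1/√2|10⟩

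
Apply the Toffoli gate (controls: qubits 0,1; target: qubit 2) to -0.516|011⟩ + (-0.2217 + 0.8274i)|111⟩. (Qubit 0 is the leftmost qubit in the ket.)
-0.516|011⟩ + (-0.2217 + 0.8274i)|110⟩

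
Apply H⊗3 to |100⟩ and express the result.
1/√8|000⟩ + 1/√8|001⟩ + 1/√8|010⟩ + 1/√8|011⟩ - 1/√8|100⟩ - 1/√8|101⟩ - 1/√8|110⟩ - 1/√8|111⟩

H⊗3 gives amp(|y⟩) = (1/2√2) Σ_x (−1)^(x·y) amp(|x⟩), where x·y is the number of positions in which both x and y have a 1.
|000⟩: (1)/(2√2) = 1/√8
|001⟩: (1)/(2√2) = 1/√8
|010⟩: (1)/(2√2) = 1/√8
|011⟩: (1)/(2√2) = 1/√8
|100⟩: (-1)/(2√2) = -1/√8
|101⟩: (-1)/(2√2) = -1/√8
|110⟩: (-1)/(2√2) = -1/√8
|111⟩: (-1)/(2√2) = -1/√8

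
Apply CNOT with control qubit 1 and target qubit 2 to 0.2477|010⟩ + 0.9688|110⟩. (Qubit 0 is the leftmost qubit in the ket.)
0.2477|011⟩ + 0.9688|111⟩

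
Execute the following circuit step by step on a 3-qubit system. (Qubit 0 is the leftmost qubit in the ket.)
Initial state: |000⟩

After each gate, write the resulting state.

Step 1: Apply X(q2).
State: |001⟩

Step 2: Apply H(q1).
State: 1/√2|001⟩ + 1/√2|011⟩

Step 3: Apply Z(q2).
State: -1/√2|001⟩ - 1/√2|011⟩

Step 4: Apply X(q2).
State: -1/√2|000⟩ - 1/√2|010⟩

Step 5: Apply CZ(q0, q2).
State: -1/√2|000⟩ - 1/√2|010⟩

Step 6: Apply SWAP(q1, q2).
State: -1/√2|000⟩ - 1/√2|001⟩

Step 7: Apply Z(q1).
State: -1/√2|000⟩ - 1/√2|001⟩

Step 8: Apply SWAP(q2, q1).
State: -1/√2|000⟩ - 1/√2|010⟩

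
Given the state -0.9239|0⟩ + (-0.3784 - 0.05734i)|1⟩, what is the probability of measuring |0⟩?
0.8536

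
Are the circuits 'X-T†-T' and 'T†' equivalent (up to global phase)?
No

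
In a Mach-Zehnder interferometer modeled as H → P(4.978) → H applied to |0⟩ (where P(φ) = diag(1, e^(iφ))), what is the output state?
(0.6312 - 0.4825i)|0⟩ + (0.3688 + 0.4825i)|1⟩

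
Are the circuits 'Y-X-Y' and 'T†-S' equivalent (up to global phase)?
No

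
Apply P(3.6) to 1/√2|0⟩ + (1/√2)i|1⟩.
1/√2|0⟩ + (0.3129 - 0.6341i)|1⟩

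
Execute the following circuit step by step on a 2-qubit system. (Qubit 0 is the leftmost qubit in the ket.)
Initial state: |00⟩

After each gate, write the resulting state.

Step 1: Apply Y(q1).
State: i|01⟩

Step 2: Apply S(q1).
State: -|01⟩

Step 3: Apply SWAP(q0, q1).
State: -|10⟩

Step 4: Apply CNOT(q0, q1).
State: -|11⟩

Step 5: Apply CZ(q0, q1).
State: |11⟩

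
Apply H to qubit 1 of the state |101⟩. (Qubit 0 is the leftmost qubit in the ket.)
1/√2|101⟩ + 1/√2|111⟩

H on qubit 1 mixes each pair of kets that differ only in qubit 1: amplitudes (a, b) of (|…0…⟩, |…1…⟩) become ((a + b)/√2, (a − b)/√2). Kets absent from the input have amplitude 0.
(|101⟩, |111⟩): (a, b) = (1, 0) → (1/√2, 1/√2)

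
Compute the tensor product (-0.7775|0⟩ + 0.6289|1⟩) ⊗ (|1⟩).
-0.7775|01⟩ + 0.6289|11⟩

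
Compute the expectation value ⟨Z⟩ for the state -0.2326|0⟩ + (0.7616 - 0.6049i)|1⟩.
-0.8918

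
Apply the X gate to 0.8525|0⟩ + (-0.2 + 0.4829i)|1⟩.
(-0.2 + 0.4829i)|0⟩ + 0.8525|1⟩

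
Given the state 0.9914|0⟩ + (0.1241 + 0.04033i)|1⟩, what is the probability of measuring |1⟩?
0.01703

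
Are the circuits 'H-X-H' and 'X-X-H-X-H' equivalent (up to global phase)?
Yes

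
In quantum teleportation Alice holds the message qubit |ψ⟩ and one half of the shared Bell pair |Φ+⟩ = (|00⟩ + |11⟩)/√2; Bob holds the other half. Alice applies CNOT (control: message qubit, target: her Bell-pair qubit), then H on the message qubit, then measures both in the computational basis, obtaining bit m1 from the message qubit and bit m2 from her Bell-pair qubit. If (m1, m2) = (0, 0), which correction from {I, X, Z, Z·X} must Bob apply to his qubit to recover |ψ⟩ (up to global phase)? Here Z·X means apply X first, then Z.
I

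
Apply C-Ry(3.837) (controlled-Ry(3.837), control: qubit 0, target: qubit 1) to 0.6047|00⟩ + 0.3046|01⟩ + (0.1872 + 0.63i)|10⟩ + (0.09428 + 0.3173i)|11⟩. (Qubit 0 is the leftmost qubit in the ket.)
0.6047|00⟩ + 0.3046|01⟩ + (-0.1524 - 0.513i)|10⟩ + (0.1439 + 0.4842i)|11⟩

C-Ry(3.837) leaves the control-|0⟩ kets |00⟩, |01⟩ unchanged and applies Ry(3.837) to qubit 1 on the control-|1⟩ pair (|10⟩, |11⟩).
Ry(3.837) = [[cos(θ/2), −sin(θ/2)], [sin(θ/2), cos(θ/2)]]; θ = 3.837, cos(θ/2) ≈ -0.34074, sin(θ/2) ≈ 0.940158.
With a = amp(|10⟩) = (0.1872 + 0.63i) and b = amp(|11⟩) = (0.09428 + 0.3173i):
new amp(|10⟩) = (-0.34074)·a + (-0.940158)·b = (-0.1524 - 0.513i)
new amp(|11⟩) = (0.940158)·a + (-0.34074)·b = (0.1439 + 0.4842i)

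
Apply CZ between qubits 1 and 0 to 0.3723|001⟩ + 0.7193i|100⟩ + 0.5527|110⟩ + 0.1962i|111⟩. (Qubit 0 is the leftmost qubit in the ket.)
0.3723|001⟩ + 0.7193i|100⟩ - 0.5527|110⟩ - 0.1962i|111⟩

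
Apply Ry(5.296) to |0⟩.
-0.8806|0⟩ + 0.4738|1⟩

Ry(5.296) = [[cos(θ/2), −sin(θ/2)], [sin(θ/2), cos(θ/2)]]; θ = 5.296, cos(θ/2) ≈ -0.880636, sin(θ/2) ≈ 0.473793.
With a = amp(|0⟩) = 1 and b = amp(|1⟩) = 0:
new amp(|0⟩) = (-0.880636)·a + (-0.473793)·b = -0.8806
new amp(|1⟩) = (0.473793)·a + (-0.880636)·b = 0.4738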